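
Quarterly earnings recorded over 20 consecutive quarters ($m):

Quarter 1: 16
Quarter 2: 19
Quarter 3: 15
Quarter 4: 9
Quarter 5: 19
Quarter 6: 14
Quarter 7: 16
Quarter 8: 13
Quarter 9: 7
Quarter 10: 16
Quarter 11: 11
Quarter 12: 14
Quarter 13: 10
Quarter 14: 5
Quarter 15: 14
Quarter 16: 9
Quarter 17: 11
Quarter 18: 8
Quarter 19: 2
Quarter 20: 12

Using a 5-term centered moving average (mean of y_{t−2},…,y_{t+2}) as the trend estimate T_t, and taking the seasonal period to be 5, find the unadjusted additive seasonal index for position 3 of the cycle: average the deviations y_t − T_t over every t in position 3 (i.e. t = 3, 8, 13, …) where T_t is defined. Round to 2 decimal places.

-0.50

Season position 3 occurs at t = 3, 8, 13, 18 (where T_t is defined).
t=3: T_3 = 15.6000; y_3 − T_3 = 15 − 15.6000 = -0.6000
t=8: T_8 = 13.2000; y_8 − T_8 = 13 − 13.2000 = -0.2000
t=13: T_13 = 10.8000; y_13 − T_13 = 10 − 10.8000 = -0.8000
t=18: T_18 = 8.4000; y_18 − T_18 = 8 − 8.4000 = -0.4000
Mean deviation: (-0.6000 + -0.2000 + -0.8000 + -0.4000) / 4 = -0.50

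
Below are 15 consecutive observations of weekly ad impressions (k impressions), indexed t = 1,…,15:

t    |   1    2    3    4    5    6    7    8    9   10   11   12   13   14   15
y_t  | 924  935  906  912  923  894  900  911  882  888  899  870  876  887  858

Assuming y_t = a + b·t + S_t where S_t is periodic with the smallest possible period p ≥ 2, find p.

First differences y_{t+1} − y_t: 11, -29, 6, 11, -29, 6, 11, -29, …
The difference pattern repeats every 3 terms and not for any smaller step, so p = 3.

3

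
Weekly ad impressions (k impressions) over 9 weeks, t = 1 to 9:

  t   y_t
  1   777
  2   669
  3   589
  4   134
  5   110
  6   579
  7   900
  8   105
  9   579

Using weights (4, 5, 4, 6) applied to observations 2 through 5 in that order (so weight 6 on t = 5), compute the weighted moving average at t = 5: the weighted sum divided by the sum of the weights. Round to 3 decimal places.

358.789

Weighted sum: 4·669 + 5·589 + 4·134 + 6·110 = 2676 + 2945 + 536 + 660 = 6817
Weight total: 4 + 5 + 4 + 6 = 19
WMA = 6817 / 19 = 358.789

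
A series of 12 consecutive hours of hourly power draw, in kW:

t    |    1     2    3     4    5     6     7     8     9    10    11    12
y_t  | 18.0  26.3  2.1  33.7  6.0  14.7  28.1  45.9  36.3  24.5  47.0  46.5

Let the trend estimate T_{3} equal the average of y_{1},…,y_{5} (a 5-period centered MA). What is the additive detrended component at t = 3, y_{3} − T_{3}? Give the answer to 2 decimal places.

Trend T_3 = (18.0 + 26.3 + 2.1 + 33.7 + 6.0) / 5 = 86.1/5 = 17.2200
Detrended value: 2.1 − 17.2200 = -15.12

-15.12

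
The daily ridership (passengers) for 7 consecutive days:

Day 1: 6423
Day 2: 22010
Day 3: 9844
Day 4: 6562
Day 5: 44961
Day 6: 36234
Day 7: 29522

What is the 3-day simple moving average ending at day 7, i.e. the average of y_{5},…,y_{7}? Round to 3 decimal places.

36905.667

Sum of periods 5–7: 44961 + 36234 + 29522 = 110717
Divide by 3: 110717 / 3 = 36905.667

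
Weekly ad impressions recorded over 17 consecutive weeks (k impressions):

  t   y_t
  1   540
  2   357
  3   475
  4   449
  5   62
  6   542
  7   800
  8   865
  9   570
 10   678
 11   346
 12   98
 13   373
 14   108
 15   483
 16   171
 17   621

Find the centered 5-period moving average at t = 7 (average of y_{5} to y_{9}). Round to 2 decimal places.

567.80

Sum of periods 5–9: 62 + 542 + 800 + 865 + 570 = 2839
Divide by 5: 2839 / 5 = 567.80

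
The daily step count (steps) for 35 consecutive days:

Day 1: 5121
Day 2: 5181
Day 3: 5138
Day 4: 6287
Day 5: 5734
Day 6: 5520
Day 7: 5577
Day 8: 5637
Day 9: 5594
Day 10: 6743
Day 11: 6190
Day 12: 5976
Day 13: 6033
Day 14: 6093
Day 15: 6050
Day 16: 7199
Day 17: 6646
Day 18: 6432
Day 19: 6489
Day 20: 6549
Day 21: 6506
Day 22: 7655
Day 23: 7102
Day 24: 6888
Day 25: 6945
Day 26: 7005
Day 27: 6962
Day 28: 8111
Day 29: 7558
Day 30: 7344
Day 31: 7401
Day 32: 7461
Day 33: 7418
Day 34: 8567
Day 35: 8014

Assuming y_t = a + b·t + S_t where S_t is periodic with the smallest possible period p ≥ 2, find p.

6

First differences y_{t+1} − y_t: 60, -43, 1149, -553, -214, 57, 60, -43, 1149, -553, -214, 57, 60, -43, …
The difference pattern repeats every 6 terms and not for any smaller step, so p = 6.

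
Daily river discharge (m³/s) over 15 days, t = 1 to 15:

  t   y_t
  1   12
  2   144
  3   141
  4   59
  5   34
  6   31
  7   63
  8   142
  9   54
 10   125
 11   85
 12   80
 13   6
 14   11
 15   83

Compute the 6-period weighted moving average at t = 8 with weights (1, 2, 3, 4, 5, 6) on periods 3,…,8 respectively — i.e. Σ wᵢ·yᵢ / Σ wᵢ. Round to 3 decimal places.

78.667

Weighted sum: 1·141 + 2·59 + 3·34 + 4·31 + 5·63 + 6·142 = 141 + 118 + 102 + 124 + 315 + 852 = 1652
Weight total: 1 + 2 + 3 + 4 + 5 + 6 = 21
WMA = 1652 / 21 = 78.667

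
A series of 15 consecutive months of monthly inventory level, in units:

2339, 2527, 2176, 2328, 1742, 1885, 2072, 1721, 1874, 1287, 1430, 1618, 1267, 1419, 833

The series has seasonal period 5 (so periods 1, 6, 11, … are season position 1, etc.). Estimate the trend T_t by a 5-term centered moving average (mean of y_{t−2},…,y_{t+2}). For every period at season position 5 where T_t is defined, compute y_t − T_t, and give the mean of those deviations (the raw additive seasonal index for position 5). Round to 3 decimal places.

Season position 5 occurs at t = 5, 10 (where T_t is defined).
t=5: T_5 = 2040.60000; y_5 − T_5 = 1742 − 2040.60000 = -298.60000
t=10: T_10 = 1586.00000; y_10 − T_10 = 1287 − 1586.00000 = -299.00000
Mean deviation: (-298.60000 + -299.00000) / 2 = -298.800

-298.800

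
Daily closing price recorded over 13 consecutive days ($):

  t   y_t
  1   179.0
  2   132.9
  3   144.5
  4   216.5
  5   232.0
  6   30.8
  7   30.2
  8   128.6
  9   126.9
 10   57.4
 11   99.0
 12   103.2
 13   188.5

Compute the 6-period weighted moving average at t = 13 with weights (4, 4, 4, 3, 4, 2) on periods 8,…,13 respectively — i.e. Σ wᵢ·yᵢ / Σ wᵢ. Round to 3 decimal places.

Weighted sum: 4·128.6 + 4·126.9 + 4·57.4 + 3·99.0 + 4·103.2 + 2·188.5 = 514.4 + 507.6 + 229.6 + 297.0 + 412.8 + 377.0 = 2338.4
Weight total: 4 + 4 + 4 + 3 + 4 + 2 = 21
WMA = 2338.4 / 21 = 111.352

111.352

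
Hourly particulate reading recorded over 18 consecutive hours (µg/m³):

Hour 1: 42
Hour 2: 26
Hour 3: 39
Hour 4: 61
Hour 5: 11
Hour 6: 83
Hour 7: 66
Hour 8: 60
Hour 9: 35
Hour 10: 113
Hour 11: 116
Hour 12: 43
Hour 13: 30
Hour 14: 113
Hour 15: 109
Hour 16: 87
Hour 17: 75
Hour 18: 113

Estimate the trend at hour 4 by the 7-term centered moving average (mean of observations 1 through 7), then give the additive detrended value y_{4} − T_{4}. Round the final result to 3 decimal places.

14.143

Trend T_4 = (42 + 26 + 39 + 61 + 11 + 83 + 66) / 7 = 328/7 = 46.85714
Detrended value: 61 − 46.85714 = 14.143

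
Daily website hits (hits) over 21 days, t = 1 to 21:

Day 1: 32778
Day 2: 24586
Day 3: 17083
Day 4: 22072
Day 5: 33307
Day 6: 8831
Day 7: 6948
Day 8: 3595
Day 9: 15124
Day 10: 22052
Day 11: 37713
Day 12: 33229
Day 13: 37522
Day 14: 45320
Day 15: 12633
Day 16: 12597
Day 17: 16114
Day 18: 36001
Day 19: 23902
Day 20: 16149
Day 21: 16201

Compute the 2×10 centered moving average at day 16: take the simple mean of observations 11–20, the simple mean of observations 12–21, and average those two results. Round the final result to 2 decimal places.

Sum over 11–20: 37713 + 33229 + 37522 + 45320 + 12633 + 12597 + 16114 + 36001 + 23902 + 16149 = 271180
Sum over 12–21: 33229 + 37522 + 45320 + 12633 + 12597 + 16114 + 36001 + 23902 + 16149 + 16201 = 249668
CMA at t=16 = (271180 + 249668) / (2·10) = 520848 / 20 = 26042.40

26042.40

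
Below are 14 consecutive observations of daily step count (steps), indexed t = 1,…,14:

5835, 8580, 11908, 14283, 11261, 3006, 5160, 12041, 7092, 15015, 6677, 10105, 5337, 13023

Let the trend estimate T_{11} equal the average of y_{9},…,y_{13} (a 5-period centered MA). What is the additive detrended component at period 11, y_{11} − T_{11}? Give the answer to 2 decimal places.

Trend T_11 = (7092 + 15015 + 6677 + 10105 + 5337) / 5 = 44226/5 = 8845.2000
Detrended value: 6677 − 8845.2000 = -2168.20

-2168.20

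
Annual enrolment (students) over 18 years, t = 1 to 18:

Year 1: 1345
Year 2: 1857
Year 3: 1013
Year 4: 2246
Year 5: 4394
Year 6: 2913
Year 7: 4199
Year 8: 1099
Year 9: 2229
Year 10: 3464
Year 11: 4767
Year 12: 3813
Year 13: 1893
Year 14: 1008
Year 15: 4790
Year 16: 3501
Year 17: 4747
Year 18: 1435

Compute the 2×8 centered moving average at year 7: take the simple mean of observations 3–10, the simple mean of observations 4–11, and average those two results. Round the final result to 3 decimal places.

Sum over 3–10: 1013 + 2246 + 4394 + 2913 + 4199 + 1099 + 2229 + 3464 = 21557
Sum over 4–11: 2246 + 4394 + 2913 + 4199 + 1099 + 2229 + 3464 + 4767 = 25311
CMA at t=7 = (21557 + 25311) / (2·8) = 46868 / 16 = 2929.250

2929.250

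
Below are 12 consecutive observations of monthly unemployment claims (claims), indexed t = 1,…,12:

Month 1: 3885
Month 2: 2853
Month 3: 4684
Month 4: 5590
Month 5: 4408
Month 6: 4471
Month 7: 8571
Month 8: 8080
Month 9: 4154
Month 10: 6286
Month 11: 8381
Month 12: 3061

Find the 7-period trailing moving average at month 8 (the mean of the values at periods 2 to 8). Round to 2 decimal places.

Sum of periods 2–8: 2853 + 4684 + 5590 + 4408 + 4471 + 8571 + 8080 = 38657
Divide by 7: 38657 / 7 = 5522.43

5522.43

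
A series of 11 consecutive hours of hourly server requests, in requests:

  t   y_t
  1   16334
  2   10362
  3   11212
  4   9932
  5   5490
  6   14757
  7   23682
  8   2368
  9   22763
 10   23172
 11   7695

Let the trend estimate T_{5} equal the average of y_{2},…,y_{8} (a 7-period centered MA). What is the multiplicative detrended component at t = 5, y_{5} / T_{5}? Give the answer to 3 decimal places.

Trend T_5 = (10362 + 11212 + 9932 + 5490 + 14757 + 23682 + 2368) / 7 = 77803/7 = 11114.71429
Ratio to trend: 5490 / 11114.71429 = 0.494

0.494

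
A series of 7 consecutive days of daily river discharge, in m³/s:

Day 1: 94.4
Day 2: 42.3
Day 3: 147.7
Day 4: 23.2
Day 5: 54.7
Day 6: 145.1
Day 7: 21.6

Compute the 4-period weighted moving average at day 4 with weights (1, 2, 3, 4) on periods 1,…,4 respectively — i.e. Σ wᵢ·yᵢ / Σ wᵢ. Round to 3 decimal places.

Weighted sum: 1·94.4 + 2·42.3 + 3·147.7 + 4·23.2 = 94.4 + 84.6 + 443.1 + 92.8 = 714.9
Weight total: 1 + 2 + 3 + 4 = 10
WMA = 714.9 / 10 = 71.490

71.490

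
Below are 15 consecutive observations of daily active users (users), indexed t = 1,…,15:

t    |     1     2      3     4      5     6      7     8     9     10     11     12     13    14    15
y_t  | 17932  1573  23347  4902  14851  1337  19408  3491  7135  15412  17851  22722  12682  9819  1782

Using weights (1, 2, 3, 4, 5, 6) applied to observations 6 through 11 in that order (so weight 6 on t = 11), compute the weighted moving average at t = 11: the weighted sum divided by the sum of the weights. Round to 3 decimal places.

12539.619

Weighted sum: 1·1337 + 2·19408 + 3·3491 + 4·7135 + 5·15412 + 6·17851 = 1337 + 38816 + 10473 + 28540 + 77060 + 107106 = 263332
Weight total: 1 + 2 + 3 + 4 + 5 + 6 = 21
WMA = 263332 / 21 = 12539.619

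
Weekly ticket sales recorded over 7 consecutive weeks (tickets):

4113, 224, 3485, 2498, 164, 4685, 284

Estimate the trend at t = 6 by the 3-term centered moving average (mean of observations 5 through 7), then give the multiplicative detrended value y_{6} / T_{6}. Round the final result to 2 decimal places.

Trend T_6 = (164 + 4685 + 284) / 3 = 5133/3 = 1711.0000
Ratio to trend: 4685 / 1711.0000 = 2.74

2.74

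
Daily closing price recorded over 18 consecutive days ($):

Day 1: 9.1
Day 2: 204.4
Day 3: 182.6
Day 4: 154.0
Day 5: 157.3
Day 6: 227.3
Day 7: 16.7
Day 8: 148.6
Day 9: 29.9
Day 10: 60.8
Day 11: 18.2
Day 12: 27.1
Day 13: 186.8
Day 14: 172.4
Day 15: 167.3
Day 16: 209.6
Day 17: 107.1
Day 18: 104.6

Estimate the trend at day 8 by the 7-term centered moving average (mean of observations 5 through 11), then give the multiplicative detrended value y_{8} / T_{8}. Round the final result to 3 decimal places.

Trend T_8 = (157.3 + 227.3 + 16.7 + 148.6 + 29.9 + 60.8 + 18.2) / 7 = 658.8/7 = 94.11429
Ratio to trend: 148.6 / 94.11429 = 1.579

1.579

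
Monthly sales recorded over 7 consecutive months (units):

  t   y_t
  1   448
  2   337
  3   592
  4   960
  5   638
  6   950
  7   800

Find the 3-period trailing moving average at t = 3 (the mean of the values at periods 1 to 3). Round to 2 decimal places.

Sum of periods 1–3: 448 + 337 + 592 = 1377
Divide by 3: 1377 / 3 = 459.00

459.00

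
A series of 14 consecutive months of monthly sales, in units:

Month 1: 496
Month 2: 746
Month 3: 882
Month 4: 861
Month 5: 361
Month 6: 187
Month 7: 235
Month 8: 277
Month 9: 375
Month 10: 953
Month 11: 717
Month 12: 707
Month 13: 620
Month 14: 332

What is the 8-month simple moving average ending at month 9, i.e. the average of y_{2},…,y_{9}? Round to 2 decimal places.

490.50

Sum of periods 2–9: 746 + 882 + 861 + 361 + 187 + 235 + 277 + 375 = 3924
Divide by 8: 3924 / 8 = 490.50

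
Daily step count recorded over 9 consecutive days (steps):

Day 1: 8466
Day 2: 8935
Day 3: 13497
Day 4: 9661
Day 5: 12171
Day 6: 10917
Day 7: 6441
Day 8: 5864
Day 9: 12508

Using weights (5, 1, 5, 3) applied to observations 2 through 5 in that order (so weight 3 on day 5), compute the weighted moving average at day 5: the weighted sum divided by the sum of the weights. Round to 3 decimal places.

10213.571

Weighted sum: 5·8935 + 1·13497 + 5·9661 + 3·12171 = 44675 + 13497 + 48305 + 36513 = 142990
Weight total: 5 + 1 + 5 + 3 = 14
WMA = 142990 / 14 = 10213.571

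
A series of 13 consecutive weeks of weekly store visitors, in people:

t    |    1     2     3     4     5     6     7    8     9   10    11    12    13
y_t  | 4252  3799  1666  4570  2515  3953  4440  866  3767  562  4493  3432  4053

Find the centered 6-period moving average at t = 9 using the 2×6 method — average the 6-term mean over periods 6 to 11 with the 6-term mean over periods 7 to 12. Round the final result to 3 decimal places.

Sum over 6–11: 3953 + 4440 + 866 + 3767 + 562 + 4493 = 18081
Sum over 7–12: 4440 + 866 + 3767 + 562 + 4493 + 3432 = 17560
CMA at t=9 = (18081 + 17560) / (2·6) = 35641 / 12 = 2970.083

2970.083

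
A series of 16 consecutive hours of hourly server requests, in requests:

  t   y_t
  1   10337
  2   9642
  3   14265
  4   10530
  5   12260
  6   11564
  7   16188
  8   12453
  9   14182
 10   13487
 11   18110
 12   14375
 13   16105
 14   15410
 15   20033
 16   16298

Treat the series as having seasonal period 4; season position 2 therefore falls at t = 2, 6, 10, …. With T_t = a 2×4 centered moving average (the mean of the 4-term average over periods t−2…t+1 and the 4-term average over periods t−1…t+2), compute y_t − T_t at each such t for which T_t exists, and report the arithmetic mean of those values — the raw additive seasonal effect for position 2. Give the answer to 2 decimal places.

Season position 2 occurs at t = 6, 10, 14 (where T_t is defined).
t=6: T_6 = 12875.8750; y_6 − T_6 = 11564 − 12875.8750 = -1311.8750
t=10: T_10 = 14798.2500; y_10 − T_10 = 13487 − 14798.2500 = -1311.2500
t=14: T_14 = 16721.1250; y_14 − T_14 = 15410 − 16721.1250 = -1311.1250
Mean deviation: (-1311.8750 + -1311.2500 + -1311.1250) / 3 = -1311.42

-1311.42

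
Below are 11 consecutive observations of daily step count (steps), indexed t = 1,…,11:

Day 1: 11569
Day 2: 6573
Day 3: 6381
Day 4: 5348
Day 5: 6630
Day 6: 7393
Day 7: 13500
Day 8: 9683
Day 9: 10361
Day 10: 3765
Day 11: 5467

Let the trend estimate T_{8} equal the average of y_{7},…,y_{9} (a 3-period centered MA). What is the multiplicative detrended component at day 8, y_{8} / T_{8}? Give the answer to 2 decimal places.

0.87

Trend T_8 = (13500 + 9683 + 10361) / 3 = 33544/3 = 11181.3333
Ratio to trend: 9683 / 11181.3333 = 0.87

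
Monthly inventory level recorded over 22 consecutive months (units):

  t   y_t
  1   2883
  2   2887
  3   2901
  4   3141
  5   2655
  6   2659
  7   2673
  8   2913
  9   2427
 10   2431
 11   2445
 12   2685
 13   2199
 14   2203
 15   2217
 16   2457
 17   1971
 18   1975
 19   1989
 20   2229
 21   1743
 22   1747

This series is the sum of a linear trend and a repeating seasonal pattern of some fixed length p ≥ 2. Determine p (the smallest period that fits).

First differences y_{t+1} − y_t: 4, 14, 240, -486, 4, 14, 240, -486, 4, 14, …
The difference pattern repeats every 4 terms and not for any smaller step, so p = 4.

4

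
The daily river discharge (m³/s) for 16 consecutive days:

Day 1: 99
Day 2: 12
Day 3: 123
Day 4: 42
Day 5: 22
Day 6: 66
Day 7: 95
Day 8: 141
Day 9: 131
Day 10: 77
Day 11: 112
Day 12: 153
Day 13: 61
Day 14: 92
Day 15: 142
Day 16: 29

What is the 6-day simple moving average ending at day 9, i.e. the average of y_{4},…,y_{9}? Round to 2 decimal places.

82.83

Sum of periods 4–9: 42 + 22 + 66 + 95 + 141 + 131 = 497
Divide by 6: 497 / 6 = 82.83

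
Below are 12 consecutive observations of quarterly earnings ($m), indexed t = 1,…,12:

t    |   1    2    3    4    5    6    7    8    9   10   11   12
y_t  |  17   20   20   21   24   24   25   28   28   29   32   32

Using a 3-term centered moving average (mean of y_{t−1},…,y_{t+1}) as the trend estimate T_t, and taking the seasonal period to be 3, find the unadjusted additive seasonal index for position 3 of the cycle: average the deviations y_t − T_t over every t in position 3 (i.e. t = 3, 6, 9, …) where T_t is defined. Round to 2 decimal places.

-0.33

Season position 3 occurs at t = 3, 6, 9 (where T_t is defined).
t=3: T_3 = 20.3333; y_3 − T_3 = 20 − 20.3333 = -0.3333
t=6: T_6 = 24.3333; y_6 − T_6 = 24 − 24.3333 = -0.3333
t=9: T_9 = 28.3333; y_9 − T_9 = 28 − 28.3333 = -0.3333
Mean deviation: (-0.3333 + -0.3333 + -0.3333) / 3 = -0.33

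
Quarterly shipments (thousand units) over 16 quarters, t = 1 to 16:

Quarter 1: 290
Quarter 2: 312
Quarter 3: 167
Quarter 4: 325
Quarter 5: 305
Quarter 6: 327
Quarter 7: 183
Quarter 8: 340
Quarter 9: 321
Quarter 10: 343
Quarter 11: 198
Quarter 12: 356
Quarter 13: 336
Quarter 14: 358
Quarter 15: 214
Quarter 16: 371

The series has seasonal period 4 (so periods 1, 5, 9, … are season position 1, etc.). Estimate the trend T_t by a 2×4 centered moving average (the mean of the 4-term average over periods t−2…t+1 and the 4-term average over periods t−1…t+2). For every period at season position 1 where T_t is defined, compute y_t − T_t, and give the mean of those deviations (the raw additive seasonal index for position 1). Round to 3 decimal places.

22.125

Season position 1 occurs at t = 5, 9, 13 (where T_t is defined).
t=5: T_5 = 283.00000; y_5 − T_5 = 305 − 283.00000 = 22.00000
t=9: T_9 = 298.62500; y_9 − T_9 = 321 − 298.62500 = 22.37500
t=13: T_13 = 314.00000; y_13 − T_13 = 336 − 314.00000 = 22.00000
Mean deviation: (22.00000 + 22.37500 + 22.00000) / 3 = 22.125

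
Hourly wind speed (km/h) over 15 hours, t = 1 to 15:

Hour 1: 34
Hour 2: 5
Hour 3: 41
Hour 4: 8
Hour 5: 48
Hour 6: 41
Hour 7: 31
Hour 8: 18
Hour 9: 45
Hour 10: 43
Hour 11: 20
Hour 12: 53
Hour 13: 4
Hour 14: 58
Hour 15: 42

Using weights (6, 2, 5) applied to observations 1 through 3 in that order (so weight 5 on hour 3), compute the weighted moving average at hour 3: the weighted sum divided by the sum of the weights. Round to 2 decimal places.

Weighted sum: 6·34 + 2·5 + 5·41 = 204 + 10 + 205 = 419
Weight total: 6 + 2 + 5 = 13
WMA = 419 / 13 = 32.23

32.23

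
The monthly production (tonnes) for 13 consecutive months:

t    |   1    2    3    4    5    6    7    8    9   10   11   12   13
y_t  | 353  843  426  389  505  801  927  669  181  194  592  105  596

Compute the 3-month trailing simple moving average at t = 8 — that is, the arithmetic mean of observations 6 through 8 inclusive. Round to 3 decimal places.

Sum of periods 6–8: 801 + 927 + 669 = 2397
Divide by 3: 2397 / 3 = 799.000

799.000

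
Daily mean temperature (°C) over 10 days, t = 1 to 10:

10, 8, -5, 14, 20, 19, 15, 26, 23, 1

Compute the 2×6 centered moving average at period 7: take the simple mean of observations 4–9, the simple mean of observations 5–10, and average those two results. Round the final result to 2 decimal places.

Sum over 4–9: 14 + 20 + 19 + 15 + 26 + 23 = 117
Sum over 5–10: 20 + 19 + 15 + 26 + 23 + 1 = 104
CMA at t=7 = (117 + 104) / (2·6) = 221 / 12 = 18.42

18.42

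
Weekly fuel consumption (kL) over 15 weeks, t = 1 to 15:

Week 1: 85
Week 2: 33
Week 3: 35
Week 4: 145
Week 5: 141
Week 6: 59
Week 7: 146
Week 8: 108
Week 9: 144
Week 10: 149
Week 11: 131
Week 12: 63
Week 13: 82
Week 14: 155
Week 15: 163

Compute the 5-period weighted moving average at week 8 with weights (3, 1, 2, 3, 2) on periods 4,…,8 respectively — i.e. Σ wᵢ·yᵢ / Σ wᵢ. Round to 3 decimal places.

Weighted sum: 3·145 + 1·141 + 2·59 + 3·146 + 2·108 = 435 + 141 + 118 + 438 + 216 = 1348
Weight total: 3 + 1 + 2 + 3 + 2 = 11
WMA = 1348 / 11 = 122.545

122.545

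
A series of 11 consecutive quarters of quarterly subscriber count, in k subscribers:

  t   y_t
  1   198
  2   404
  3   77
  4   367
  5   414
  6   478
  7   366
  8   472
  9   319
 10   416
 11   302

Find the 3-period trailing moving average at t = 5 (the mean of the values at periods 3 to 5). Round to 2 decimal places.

286.00

Sum of periods 3–5: 77 + 367 + 414 = 858
Divide by 3: 858 / 3 = 286.00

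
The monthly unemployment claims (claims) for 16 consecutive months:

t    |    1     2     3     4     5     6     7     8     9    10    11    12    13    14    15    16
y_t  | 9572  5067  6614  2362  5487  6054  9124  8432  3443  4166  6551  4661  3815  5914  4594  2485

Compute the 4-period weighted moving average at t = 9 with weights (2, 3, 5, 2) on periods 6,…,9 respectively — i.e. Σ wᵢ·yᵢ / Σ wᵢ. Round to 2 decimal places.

7377.17

Weighted sum: 2·6054 + 3·9124 + 5·8432 + 2·3443 = 12108 + 27372 + 42160 + 6886 = 88526
Weight total: 2 + 3 + 5 + 2 = 12
WMA = 88526 / 12 = 7377.17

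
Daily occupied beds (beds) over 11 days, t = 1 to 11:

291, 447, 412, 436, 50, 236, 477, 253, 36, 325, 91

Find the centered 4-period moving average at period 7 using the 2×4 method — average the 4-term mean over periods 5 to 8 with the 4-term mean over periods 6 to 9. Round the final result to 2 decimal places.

252.25

Sum over 5–8: 50 + 236 + 477 + 253 = 1016
Sum over 6–9: 236 + 477 + 253 + 36 = 1002
CMA at t=7 = (1016 + 1002) / (2·4) = 2018 / 8 = 252.25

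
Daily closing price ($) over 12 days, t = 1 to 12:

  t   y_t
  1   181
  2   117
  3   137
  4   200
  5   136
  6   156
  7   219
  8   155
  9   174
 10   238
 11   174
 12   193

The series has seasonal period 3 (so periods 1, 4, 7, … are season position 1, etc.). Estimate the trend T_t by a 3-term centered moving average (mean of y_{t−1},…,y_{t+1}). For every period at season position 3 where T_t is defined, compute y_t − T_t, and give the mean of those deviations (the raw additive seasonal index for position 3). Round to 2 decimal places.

Season position 3 occurs at t = 3, 6, 9 (where T_t is defined).
t=3: T_3 = 151.3333; y_3 − T_3 = 137 − 151.3333 = -14.3333
t=6: T_6 = 170.3333; y_6 − T_6 = 156 − 170.3333 = -14.3333
t=9: T_9 = 189.0000; y_9 − T_9 = 174 − 189.0000 = -15.0000
Mean deviation: (-14.3333 + -14.3333 + -15.0000) / 3 = -14.56

-14.56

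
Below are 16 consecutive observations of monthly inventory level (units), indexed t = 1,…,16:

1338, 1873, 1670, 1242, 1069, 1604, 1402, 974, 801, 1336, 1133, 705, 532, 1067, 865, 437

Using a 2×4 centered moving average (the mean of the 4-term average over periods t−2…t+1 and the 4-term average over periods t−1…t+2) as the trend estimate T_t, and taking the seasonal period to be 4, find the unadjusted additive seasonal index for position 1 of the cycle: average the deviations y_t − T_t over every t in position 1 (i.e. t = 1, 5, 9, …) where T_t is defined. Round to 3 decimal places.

-293.708

Season position 1 occurs at t = 5, 9, 13 (where T_t is defined).
t=5: T_5 = 1362.75000; y_5 − T_5 = 1069 − 1362.75000 = -293.75000
t=9: T_9 = 1094.62500; y_9 − T_9 = 801 − 1094.62500 = -293.62500
t=13: T_13 = 825.75000; y_13 − T_13 = 532 − 825.75000 = -293.75000
Mean deviation: (-293.75000 + -293.62500 + -293.75000) / 3 = -293.708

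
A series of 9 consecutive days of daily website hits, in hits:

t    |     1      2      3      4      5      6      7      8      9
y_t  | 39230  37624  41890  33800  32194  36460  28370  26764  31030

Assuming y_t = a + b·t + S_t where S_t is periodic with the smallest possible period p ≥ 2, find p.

First differences y_{t+1} − y_t: -1606, 4266, -8090, -1606, 4266, -8090, -1606, 4266, …
The difference pattern repeats every 3 terms and not for any smaller step, so p = 3.

3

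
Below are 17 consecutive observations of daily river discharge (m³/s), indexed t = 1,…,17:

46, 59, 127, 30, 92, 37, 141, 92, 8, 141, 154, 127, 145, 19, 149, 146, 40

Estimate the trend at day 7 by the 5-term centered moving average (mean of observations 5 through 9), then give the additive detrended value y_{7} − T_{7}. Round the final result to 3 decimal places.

Trend T_7 = (92 + 37 + 141 + 92 + 8) / 5 = 370/5 = 74.00000
Detrended value: 141 − 74.00000 = 67.000

67.000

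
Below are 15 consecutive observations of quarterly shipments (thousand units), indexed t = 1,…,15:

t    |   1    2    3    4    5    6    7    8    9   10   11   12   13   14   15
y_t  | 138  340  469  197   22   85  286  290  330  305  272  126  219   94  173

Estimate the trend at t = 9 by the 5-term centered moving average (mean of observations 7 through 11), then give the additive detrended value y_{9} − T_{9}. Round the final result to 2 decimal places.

33.40

Trend T_9 = (286 + 290 + 330 + 305 + 272) / 5 = 1483/5 = 296.6000
Detrended value: 330 − 296.6000 = 33.40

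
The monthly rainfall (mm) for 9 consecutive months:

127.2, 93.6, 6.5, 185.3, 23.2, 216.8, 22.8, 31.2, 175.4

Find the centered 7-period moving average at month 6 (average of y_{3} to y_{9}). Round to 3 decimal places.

94.457

Sum of periods 3–9: 6.5 + 185.3 + 23.2 + 216.8 + 22.8 + 31.2 + 175.4 = 661.2
Divide by 7: 661.2 / 7 = 94.457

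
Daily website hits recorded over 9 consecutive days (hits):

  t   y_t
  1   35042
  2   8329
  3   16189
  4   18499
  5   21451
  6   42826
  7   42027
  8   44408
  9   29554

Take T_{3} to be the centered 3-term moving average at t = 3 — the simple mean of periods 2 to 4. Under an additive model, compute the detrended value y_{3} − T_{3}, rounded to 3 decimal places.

Trend T_3 = (8329 + 16189 + 18499) / 3 = 43017/3 = 14339.00000
Detrended value: 16189 − 14339.00000 = 1850.000

1850.000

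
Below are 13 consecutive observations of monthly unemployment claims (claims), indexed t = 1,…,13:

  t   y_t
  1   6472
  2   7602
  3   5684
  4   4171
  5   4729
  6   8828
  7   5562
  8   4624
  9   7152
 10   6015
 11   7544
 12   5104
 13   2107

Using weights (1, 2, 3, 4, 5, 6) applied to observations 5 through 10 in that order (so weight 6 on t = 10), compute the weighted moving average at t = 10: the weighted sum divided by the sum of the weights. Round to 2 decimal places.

6162.71

Weighted sum: 1·4729 + 2·8828 + 3·5562 + 4·4624 + 5·7152 + 6·6015 = 4729 + 17656 + 16686 + 18496 + 35760 + 36090 = 129417
Weight total: 1 + 2 + 3 + 4 + 5 + 6 = 21
WMA = 129417 / 21 = 6162.71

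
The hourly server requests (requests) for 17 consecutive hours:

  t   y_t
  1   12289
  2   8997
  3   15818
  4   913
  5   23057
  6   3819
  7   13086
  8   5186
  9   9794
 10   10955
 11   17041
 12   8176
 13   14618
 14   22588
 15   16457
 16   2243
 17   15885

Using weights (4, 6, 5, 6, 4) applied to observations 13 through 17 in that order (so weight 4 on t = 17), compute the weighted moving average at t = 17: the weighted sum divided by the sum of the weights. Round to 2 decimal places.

Weighted sum: 4·14618 + 6·22588 + 5·16457 + 6·2243 + 4·15885 = 58472 + 135528 + 82285 + 13458 + 63540 = 353283
Weight total: 4 + 6 + 5 + 6 + 4 = 25
WMA = 353283 / 25 = 14131.32

14131.32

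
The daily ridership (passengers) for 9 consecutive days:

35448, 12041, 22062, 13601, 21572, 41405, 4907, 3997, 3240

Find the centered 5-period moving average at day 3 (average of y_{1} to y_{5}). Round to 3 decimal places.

20944.800

Sum of periods 1–5: 35448 + 12041 + 22062 + 13601 + 21572 = 104724
Divide by 5: 104724 / 5 = 20944.800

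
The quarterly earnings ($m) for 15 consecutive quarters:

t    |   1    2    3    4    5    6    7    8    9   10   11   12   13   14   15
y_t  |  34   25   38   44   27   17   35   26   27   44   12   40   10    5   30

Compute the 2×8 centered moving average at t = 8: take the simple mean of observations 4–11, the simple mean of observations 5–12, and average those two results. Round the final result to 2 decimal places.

Sum over 4–11: 44 + 27 + 17 + 35 + 26 + 27 + 44 + 12 = 232
Sum over 5–12: 27 + 17 + 35 + 26 + 27 + 44 + 12 + 40 = 228
CMA at t=8 = (232 + 228) / (2·8) = 460 / 16 = 28.75

28.75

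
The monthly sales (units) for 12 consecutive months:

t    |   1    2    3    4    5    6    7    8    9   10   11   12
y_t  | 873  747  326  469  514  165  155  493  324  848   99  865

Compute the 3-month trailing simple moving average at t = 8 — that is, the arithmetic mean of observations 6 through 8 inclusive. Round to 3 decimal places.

Sum of periods 6–8: 165 + 155 + 493 = 813
Divide by 3: 813 / 3 = 271.000

271.000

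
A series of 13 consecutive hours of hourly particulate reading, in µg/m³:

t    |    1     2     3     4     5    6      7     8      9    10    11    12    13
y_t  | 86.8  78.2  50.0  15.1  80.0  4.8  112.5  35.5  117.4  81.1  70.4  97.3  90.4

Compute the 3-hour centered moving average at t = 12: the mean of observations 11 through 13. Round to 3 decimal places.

86.033

Sum of periods 11–13: 70.4 + 97.3 + 90.4 = 258.1
Divide by 3: 258.1 / 3 = 86.033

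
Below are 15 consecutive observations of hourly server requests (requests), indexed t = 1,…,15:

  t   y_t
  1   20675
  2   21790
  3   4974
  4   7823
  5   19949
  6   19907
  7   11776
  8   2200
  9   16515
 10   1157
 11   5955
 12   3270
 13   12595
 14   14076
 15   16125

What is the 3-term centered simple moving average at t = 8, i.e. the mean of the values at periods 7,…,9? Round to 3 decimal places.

Sum of periods 7–9: 11776 + 2200 + 16515 = 30491
Divide by 3: 30491 / 3 = 10163.667

10163.667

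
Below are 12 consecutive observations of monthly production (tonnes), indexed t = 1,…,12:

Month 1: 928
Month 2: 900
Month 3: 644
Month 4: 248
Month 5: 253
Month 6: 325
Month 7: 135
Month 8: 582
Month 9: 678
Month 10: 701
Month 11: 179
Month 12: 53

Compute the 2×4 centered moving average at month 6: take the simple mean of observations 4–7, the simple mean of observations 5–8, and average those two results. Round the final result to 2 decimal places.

Sum over 4–7: 248 + 253 + 325 + 135 = 961
Sum over 5–8: 253 + 325 + 135 + 582 = 1295
CMA at t=6 = (961 + 1295) / (2·4) = 2256 / 8 = 282.00

282.00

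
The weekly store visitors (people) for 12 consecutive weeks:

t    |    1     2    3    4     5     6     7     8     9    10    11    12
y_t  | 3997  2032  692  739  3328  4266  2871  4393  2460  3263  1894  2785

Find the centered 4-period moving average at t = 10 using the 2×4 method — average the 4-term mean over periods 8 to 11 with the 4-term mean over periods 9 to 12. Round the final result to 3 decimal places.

Sum over 8–11: 4393 + 2460 + 3263 + 1894 = 12010
Sum over 9–12: 2460 + 3263 + 1894 + 2785 = 10402
CMA at t=10 = (12010 + 10402) / (2·4) = 22412 / 8 = 2801.500

2801.500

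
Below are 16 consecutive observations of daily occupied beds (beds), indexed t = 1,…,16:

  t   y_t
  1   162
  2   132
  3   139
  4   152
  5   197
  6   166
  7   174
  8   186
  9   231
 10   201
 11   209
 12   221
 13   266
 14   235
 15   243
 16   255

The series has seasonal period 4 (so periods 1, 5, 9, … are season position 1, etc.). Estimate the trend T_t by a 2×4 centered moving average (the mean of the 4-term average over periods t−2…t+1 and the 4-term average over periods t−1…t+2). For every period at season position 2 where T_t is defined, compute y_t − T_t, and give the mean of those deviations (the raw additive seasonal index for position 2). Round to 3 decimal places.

Season position 2 occurs at t = 6, 10, 14 (where T_t is defined).
t=6: T_6 = 176.50000; y_6 − T_6 = 166 − 176.50000 = -10.50000
t=10: T_10 = 211.12500; y_10 − T_10 = 201 − 211.12500 = -10.12500
t=14: T_14 = 245.50000; y_14 − T_14 = 235 − 245.50000 = -10.50000
Mean deviation: (-10.50000 + -10.12500 + -10.50000) / 3 = -10.375

-10.375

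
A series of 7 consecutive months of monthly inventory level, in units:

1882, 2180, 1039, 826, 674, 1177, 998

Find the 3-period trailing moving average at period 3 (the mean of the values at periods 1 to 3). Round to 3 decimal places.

Sum of periods 1–3: 1882 + 2180 + 1039 = 5101
Divide by 3: 5101 / 3 = 1700.333

1700.333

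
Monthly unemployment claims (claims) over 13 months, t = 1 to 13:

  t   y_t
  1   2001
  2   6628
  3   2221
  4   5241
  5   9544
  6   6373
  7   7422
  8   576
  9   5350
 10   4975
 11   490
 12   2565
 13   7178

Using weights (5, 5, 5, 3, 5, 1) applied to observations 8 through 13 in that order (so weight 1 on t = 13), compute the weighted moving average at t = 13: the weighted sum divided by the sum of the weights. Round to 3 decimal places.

Weighted sum: 5·576 + 5·5350 + 5·4975 + 3·490 + 5·2565 + 1·7178 = 2880 + 26750 + 24875 + 1470 + 12825 + 7178 = 75978
Weight total: 5 + 5 + 5 + 3 + 5 + 1 = 24
WMA = 75978 / 24 = 3165.750

3165.750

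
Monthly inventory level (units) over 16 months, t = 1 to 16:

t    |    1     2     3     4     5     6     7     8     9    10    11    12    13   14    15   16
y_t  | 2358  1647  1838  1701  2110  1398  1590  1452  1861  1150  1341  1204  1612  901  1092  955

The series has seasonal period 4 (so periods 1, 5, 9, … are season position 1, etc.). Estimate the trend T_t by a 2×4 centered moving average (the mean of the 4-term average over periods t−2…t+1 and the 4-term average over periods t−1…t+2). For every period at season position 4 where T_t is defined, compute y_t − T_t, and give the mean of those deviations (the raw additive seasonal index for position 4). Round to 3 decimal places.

-91.917

Season position 4 occurs at t = 4, 8, 12 (where T_t is defined).
t=4: T_4 = 1792.87500; y_4 − T_4 = 1701 − 1792.87500 = -91.87500
t=8: T_8 = 1544.25000; y_8 − T_8 = 1452 − 1544.25000 = -92.25000
t=12: T_12 = 1295.62500; y_12 − T_12 = 1204 − 1295.62500 = -91.62500
Mean deviation: (-91.87500 + -92.25000 + -91.62500) / 3 = -91.917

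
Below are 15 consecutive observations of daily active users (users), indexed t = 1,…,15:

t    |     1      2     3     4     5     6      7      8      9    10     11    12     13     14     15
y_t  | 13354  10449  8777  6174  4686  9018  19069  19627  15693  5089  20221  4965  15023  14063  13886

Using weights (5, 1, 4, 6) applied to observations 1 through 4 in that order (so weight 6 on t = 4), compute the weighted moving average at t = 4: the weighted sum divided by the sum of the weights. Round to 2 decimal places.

Weighted sum: 5·13354 + 1·10449 + 4·8777 + 6·6174 = 66770 + 10449 + 35108 + 37044 = 149371
Weight total: 5 + 1 + 4 + 6 = 16
WMA = 149371 / 16 = 9335.69

9335.69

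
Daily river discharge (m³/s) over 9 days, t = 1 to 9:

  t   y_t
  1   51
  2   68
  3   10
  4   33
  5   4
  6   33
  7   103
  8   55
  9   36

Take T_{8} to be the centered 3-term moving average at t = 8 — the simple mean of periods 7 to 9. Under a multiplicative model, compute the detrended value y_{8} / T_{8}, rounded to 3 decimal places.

0.851

Trend T_8 = (103 + 55 + 36) / 3 = 194/3 = 64.66667
Ratio to trend: 55 / 64.66667 = 0.851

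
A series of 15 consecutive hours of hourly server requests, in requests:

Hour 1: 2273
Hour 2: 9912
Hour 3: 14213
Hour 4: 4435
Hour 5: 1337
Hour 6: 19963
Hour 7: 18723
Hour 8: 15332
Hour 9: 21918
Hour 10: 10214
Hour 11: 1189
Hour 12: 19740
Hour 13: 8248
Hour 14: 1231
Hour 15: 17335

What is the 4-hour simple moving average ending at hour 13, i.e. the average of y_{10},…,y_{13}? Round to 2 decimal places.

Sum of periods 10–13: 10214 + 1189 + 19740 + 8248 = 39391
Divide by 4: 39391 / 4 = 9847.75

9847.75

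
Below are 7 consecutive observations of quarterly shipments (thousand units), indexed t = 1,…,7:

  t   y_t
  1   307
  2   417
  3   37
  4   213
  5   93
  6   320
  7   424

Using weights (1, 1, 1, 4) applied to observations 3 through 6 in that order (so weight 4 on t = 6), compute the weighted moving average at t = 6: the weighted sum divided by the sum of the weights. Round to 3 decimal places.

Weighted sum: 1·37 + 1·213 + 1·93 + 4·320 = 37 + 213 + 93 + 1280 = 1623
Weight total: 1 + 1 + 1 + 4 = 7
WMA = 1623 / 7 = 231.857

231.857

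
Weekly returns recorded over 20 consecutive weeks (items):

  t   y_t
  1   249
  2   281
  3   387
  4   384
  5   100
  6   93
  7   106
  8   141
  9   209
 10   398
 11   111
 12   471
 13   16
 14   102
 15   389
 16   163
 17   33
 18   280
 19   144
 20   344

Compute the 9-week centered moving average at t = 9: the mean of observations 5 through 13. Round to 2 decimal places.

182.78

Sum of periods 5–13: 100 + 93 + 106 + 141 + 209 + 398 + 111 + 471 + 16 = 1645
Divide by 9: 1645 / 9 = 182.78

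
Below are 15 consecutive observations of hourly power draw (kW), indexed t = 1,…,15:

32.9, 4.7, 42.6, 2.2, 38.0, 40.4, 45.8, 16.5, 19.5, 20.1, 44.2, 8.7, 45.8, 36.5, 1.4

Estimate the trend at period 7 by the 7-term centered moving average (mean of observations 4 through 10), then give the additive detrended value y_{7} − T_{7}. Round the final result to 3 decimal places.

Trend T_7 = (2.2 + 38.0 + 40.4 + 45.8 + 16.5 + 19.5 + 20.1) / 7 = 182.5/7 = 26.07143
Detrended value: 45.8 − 26.07143 = 19.729

19.729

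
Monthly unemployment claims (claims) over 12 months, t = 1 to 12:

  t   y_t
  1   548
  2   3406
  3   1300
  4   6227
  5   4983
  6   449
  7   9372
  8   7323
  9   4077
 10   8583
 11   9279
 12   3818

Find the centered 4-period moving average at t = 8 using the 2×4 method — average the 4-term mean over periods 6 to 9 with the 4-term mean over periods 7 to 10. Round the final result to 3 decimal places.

6322.000

Sum over 6–9: 449 + 9372 + 7323 + 4077 = 21221
Sum over 7–10: 9372 + 7323 + 4077 + 8583 = 29355
CMA at t=8 = (21221 + 29355) / (2·4) = 50576 / 8 = 6322.000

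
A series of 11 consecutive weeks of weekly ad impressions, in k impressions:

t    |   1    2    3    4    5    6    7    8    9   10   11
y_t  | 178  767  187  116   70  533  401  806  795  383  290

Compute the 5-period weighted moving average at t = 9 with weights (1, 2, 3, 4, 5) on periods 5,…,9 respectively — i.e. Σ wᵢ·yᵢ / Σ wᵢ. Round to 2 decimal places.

635.87

Weighted sum: 1·70 + 2·533 + 3·401 + 4·806 + 5·795 = 70 + 1066 + 1203 + 3224 + 3975 = 9538
Weight total: 1 + 2 + 3 + 4 + 5 = 15
WMA = 9538 / 15 = 635.87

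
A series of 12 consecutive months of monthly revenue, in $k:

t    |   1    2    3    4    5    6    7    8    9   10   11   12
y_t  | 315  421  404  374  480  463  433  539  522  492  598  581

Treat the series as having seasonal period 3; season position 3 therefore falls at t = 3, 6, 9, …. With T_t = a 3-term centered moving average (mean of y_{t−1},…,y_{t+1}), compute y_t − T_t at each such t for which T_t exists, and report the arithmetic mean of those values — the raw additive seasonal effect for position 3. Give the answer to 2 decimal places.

4.33

Season position 3 occurs at t = 3, 6, 9 (where T_t is defined).
t=3: T_3 = 399.6667; y_3 − T_3 = 404 − 399.6667 = 4.3333
t=6: T_6 = 458.6667; y_6 − T_6 = 463 − 458.6667 = 4.3333
t=9: T_9 = 517.6667; y_9 − T_9 = 522 − 517.6667 = 4.3333
Mean deviation: (4.3333 + 4.3333 + 4.3333) / 3 = 4.33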